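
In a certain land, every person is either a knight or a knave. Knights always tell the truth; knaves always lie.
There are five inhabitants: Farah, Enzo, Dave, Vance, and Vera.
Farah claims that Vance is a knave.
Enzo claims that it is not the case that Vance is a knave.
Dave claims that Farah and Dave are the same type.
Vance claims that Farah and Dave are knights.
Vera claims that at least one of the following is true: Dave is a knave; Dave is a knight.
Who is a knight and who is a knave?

Farah (knight): "Vance is a knave" — true. ✓
Enzo (knave): "it is not the case that Vance is a knave" — false. ✓
Dave (knave): "Farah and Dave are the same type" — false. ✓
Vance (knave): "Farah and Dave are knights" — false. ✓
Vera is a knight, and the claim "at least one of the following is true: Dave is a knave; Dave is a knight" is indeed true.

Farah is a knight, Enzo is a knave, Dave is a knave, Vance is a knave, and Vera is a knight.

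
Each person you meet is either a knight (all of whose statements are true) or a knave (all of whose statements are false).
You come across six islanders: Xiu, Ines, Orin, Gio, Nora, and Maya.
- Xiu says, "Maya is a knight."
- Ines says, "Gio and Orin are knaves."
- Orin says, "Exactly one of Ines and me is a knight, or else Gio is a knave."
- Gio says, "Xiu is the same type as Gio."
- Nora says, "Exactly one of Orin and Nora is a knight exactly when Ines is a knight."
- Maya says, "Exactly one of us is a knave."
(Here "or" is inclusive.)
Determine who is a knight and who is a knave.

Xiu (knight): "Maya is a knight" — True. ✓
Ines (knave): "Gio and Orin are knaves" — false. ✓
Orin is a knight, and the claim "exactly one of Ines and me is a knight, or else Gio is a knave" is indeed True.
Gio (knight): "Xiu is the same type as Gio" — True. ✓
Since Nora is a knight, "exactly one of Orin and Nora is a knight exactly when Ines is a knight" needs to be True, which holds.
As a knight, Maya's statement "exactly one of us is a knave" should be True; it is.

Xiu is a knight, Ines is a knave, Orin is a knight, Gio is a knight, Nora is a knight, and Maya is a knight.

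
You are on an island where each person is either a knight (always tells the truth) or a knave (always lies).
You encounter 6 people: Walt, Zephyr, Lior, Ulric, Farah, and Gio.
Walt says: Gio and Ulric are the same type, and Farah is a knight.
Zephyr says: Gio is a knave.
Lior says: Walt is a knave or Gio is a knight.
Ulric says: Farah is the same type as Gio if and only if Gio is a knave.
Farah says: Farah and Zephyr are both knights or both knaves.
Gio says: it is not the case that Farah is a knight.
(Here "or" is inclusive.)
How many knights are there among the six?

3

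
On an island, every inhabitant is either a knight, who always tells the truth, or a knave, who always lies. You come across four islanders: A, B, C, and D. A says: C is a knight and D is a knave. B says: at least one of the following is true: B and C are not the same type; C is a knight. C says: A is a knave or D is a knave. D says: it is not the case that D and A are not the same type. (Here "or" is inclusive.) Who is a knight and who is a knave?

A is a knight, B is a knight, C is a knight, and D is a knave.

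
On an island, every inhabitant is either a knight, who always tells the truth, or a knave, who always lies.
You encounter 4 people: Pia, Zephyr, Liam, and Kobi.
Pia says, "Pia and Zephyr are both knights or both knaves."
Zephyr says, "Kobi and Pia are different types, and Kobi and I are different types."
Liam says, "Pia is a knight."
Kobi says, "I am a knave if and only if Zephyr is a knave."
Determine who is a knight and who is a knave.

Since Pia is a knight, "Pia and Zephyr are both knights or both knaves" needs to be True, which holds.
Zephyr is a knight, so "Kobi and Pia are different types, and Kobi and I are different types" must be True — and it is.
As a knight, Liam's statement "Pia is a knight" should be True; it is.
Kobi is a knave, so "I am a knave if and only if Zephyr is a knave" must be false — and it is.

Knights: Pia, Zephyr, and Liam. Knaves: Kobi.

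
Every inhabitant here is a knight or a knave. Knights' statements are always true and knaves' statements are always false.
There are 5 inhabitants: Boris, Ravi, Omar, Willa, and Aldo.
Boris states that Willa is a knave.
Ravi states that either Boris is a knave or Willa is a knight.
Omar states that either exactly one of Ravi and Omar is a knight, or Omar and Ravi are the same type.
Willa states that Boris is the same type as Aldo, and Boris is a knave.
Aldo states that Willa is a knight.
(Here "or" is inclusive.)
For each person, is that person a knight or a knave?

Boris is a knight, Ravi is a knave, Omar is a knight, Willa is a knave, and Aldo is a knave.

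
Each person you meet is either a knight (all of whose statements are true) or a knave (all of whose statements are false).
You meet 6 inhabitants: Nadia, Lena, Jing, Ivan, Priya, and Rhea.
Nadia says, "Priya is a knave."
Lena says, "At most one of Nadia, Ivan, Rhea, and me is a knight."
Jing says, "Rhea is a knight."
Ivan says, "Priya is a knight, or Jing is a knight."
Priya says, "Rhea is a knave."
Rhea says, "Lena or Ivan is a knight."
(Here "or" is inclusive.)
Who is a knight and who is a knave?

Nadia is a knight, Lena is a knave, Jing is a knight, Ivan is a knight, Priya is a knave, and Rhea is a knight.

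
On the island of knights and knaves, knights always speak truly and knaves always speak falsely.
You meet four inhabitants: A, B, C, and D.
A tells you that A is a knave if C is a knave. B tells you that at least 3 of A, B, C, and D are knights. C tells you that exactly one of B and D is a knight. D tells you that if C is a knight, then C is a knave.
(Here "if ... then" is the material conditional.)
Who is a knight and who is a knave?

A is a knight, B is a knight, C is a knight, and D is a knave.

A is a knight, so "A is a knave if C is a knave" must be true — and it is.
B (knight): "at least 3 of A, B, C, and D are knights" — true. ✓
As a knight, C's statement "exactly one of B and D is a knight" should be true; it is.
As a knave, D's statement "if C is a knight, then C is a knave" should be False; it is.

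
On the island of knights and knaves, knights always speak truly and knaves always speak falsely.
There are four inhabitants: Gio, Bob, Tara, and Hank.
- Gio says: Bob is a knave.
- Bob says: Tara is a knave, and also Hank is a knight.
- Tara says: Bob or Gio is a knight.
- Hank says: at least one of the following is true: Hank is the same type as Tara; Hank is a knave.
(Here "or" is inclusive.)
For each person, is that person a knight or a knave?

Knights: Gio, Tara, and Hank. Knaves: Bob.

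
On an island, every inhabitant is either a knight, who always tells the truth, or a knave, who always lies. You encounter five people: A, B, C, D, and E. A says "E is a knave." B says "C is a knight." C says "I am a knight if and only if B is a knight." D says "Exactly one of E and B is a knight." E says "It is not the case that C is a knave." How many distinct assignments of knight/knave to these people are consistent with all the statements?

1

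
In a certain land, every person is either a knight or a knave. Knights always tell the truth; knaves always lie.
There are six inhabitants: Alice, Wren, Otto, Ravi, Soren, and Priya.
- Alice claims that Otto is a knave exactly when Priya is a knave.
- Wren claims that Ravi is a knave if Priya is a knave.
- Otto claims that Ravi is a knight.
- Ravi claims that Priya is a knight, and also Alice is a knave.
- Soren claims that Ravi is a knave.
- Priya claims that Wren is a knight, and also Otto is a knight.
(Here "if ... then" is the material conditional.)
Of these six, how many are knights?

3

The unique consistent assignment is Alice=knight, Wren=knight, Otto=knave, Ravi=knave, Soren=knight, Priya=knave.
That has 3 knights.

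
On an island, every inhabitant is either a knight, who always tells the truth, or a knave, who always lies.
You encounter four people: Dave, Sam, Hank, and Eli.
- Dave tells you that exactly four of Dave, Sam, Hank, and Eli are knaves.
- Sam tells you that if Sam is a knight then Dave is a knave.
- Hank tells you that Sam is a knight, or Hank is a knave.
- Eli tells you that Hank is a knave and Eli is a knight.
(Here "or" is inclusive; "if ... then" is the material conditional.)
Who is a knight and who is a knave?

Knights: Sam and Hank. Knaves: Dave and Eli.

Dave (knave): "exactly four of Dave, Sam, Hank, and Eli are knaves" — False. ✓
Sam is a knight, so "if Sam is a knight then Dave is a knave" must be True — and it is.
Since Hank is a knight, "Sam is a knight, or Hank is a knave" needs to be True, which holds.
Eli is a knave; "Hank is a knave and Eli is a knight" is False, as required.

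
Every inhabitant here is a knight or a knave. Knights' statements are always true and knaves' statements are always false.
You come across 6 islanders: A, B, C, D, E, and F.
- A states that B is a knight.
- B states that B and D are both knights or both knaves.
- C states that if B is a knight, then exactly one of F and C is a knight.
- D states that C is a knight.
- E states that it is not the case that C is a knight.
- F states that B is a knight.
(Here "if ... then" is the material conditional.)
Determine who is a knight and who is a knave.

Since A is a knave, "B is a knight" needs to be False, which holds.
As a knave, B's statement "B and D are both knights or both knaves" should be False; it is.
C is a knight, so "if B is a knight, then exactly one of F and C is a knight" must be True — and it is.
As a knight, D's statement "C is a knight" should be True; it is.
E is a knave, so "it is not the case that C is a knight" must be False — and it is.
F is a knave, and the claim "B is a knight" is indeed False.

Knights: C and D. Knaves: A, B, E, and F.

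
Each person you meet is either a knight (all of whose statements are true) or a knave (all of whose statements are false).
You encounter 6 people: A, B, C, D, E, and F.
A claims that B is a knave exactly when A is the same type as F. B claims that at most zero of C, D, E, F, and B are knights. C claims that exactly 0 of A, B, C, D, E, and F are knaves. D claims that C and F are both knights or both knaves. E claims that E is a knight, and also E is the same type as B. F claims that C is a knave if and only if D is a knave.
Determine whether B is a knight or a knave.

B is a knave.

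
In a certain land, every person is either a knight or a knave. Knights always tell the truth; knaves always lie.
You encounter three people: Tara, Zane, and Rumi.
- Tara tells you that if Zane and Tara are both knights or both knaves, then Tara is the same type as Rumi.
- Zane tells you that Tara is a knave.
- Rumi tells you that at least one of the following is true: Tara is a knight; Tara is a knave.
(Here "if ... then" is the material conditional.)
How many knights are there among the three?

The unique consistent assignment is Tara=knight, Zane=knave, Rumi=knight.
That has 2 knights.

2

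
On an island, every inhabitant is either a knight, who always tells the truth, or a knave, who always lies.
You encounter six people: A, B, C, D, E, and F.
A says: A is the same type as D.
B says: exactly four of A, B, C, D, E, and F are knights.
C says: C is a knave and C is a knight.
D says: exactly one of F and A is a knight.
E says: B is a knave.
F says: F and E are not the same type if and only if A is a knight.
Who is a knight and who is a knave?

A is a knave, B is a knave, C is a knave, D is a knight, E is a knight, and F is a knight.

Since A is a knave, "A is the same type as D" needs to be false, which holds.
Since B is a knave, "exactly four of A, B, C, D, E, and F are knights" needs to be false, which holds.
C is a knave; "C is a knave and C is a knight" is false, as required.
D is a knight; "exactly one of F and A is a knight" is True, as required.
Since E is a knight, "B is a knave" needs to be True, which holds.
As a knight, F's statement "F and E are not the same type if and only if A is a knight" should be True; it is.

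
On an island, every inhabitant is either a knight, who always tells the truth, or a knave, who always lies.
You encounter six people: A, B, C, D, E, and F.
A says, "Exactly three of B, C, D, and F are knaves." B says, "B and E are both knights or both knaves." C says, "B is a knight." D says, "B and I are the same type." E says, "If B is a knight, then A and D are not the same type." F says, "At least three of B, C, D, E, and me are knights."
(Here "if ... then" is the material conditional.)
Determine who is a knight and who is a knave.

Knights: B, C, D, E, and F. Knaves: A.

As a knave, A's statement "exactly three of B, C, D, and F are knaves" should be false; it is.
B (knight): "B and E are both knights or both knaves" — true. ✓
Since C is a knight, "B is a knight" needs to be true, which holds.
D is a knight; "B and I are the same type" is true, as required.
E is a knight, and the claim "if B is a knight, then A and D are not the same type" is indeed true.
F is a knight, so "at least three of B, C, D, E, and me are knights" must be true — and it is.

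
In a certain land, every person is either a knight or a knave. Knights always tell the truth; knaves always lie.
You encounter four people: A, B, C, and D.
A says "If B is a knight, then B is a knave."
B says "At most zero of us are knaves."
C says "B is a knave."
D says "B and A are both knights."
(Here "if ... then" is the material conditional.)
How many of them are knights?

2

The unique consistent assignment is A=knight, B=knave, C=knight, D=knave.
That has 2 knights.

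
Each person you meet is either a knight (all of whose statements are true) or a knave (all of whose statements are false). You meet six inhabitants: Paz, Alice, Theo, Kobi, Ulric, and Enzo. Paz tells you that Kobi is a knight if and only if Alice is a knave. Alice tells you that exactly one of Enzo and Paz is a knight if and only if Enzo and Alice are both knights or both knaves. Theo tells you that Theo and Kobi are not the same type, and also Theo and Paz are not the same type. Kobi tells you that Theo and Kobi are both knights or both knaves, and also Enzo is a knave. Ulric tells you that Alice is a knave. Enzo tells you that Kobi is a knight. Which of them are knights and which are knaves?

Knights: Theo and Ulric. Knaves: Paz, Alice, Kobi, and Enzo.

Paz is a knave, so "Kobi is a knight if and only if Alice is a knave" must be false — and it is.
As a knave, Alice's statement "exactly one of Enzo and Paz is a knight if and only if Enzo and Alice are both knights or both knaves" should be false; it is.
Theo is a knight, and the claim "Theo and Kobi are not the same type, and also Theo and Paz are not the same type" is indeed true.
As a knave, Kobi's statement "Theo and Kobi are both knights or both knaves, and also Enzo is a knave" should be false; it is.
Ulric is a knight, so "Alice is a knave" must be true — and it is.
Enzo is a knave, and the claim "Kobi is a knight" is indeed false.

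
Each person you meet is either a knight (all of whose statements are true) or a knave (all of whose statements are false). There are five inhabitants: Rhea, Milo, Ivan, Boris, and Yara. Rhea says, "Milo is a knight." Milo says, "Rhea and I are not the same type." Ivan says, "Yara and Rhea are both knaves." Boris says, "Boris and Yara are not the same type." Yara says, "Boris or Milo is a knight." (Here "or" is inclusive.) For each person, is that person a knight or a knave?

Rhea is a knave; "Milo is a knight" is false, as required.
As a knave, Milo's statement "Rhea and I are not the same type" should be false; it is.
As a knight, Ivan's statement "Yara and Rhea are both knaves" should be True; it is.
Boris is a knave, and the claim "Boris and Yara are not the same type" is indeed false.
Yara is a knave; "Boris or Milo is a knight" is false, as required.

Rhea is a knave, Milo is a knave, Ivan is a knight, Boris is a knave, and Yara is a knave.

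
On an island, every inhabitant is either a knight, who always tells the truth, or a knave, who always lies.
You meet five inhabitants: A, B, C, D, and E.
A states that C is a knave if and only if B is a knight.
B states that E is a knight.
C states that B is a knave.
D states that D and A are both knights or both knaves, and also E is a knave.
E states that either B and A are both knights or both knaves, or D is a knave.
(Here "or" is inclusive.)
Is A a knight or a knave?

A is a knight.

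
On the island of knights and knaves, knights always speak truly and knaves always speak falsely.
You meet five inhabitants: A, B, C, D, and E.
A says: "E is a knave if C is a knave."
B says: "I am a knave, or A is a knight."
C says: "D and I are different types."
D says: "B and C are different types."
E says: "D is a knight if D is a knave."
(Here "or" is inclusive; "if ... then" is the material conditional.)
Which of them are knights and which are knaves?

Knights: A, B, and C. Knaves: D and E.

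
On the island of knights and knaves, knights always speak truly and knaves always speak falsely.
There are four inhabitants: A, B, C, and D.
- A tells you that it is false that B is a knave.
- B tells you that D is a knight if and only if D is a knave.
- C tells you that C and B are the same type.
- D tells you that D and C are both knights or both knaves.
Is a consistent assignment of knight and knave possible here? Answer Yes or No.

No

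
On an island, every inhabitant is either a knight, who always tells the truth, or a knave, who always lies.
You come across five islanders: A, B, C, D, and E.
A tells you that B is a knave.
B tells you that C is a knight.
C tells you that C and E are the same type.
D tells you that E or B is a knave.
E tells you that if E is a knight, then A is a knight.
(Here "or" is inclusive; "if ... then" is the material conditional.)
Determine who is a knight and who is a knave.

A is a knight; "B is a knave" is True, as required.
B is a knave, and the claim "C is a knight" is indeed false.
C is a knave; "C and E are the same type" is false, as required.
D is a knight, and the claim "E or B is a knave" is indeed True.
E is a knight; "if E is a knight, then A is a knight" is True, as required.

A is a knight, B is a knave, C is a knave, D is a knight, and E is a knight.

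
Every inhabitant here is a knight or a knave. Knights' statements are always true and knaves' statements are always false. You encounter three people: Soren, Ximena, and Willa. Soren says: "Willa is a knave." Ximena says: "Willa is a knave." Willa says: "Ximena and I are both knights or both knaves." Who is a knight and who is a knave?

Soren is a knight, Ximena is a knight, and Willa is a knave.

Soren (knight): "Willa is a knave" — true. ✓
Ximena is a knight, and the claim "Willa is a knave" is indeed true.
Willa is a knave, and the claim "Ximena and I are both knights or both knaves" is indeed False.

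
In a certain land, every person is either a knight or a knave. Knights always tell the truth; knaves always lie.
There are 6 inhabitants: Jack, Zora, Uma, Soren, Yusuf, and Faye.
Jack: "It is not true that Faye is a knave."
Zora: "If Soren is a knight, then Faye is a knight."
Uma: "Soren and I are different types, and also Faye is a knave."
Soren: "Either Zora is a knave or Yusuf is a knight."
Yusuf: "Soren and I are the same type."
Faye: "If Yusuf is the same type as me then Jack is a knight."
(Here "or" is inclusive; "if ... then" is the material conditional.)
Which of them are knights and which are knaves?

Jack is a knight, Zora is a knight, Uma is a knave, Soren is a knight, Yusuf is a knight, and Faye is a knight.

Jack (knight): "it is not true that Faye is a knave" — True. ✓
Zora is a knight; "if Soren is a knight, then Faye is a knight" is True, as required.
Since Uma is a knave, "Soren and I are different types, and also Faye is a knave" needs to be False, which holds.
As a knight, Soren's statement "either Zora is a knave or Yusuf is a knight" should be True; it is.
As a knight, Yusuf's statement "Soren and I are the same type" should be True; it is.
Since Faye is a knight, "if Yusuf is the same type as me then Jack is a knight" needs to be True, which holds.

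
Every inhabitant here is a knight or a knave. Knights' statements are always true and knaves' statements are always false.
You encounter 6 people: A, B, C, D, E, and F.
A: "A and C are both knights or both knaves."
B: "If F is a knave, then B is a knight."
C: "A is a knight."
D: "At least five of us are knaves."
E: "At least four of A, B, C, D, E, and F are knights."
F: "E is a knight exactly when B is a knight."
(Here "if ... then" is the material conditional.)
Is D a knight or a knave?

D is a knave.

Consistent assignments: {A=knight, B=knight, C=knight, D=knave, E=knight, F=knight}; {A=knight, B=knight, C=knight, D=knave, E=knave, F=knave}
In every consistent assignment, D is a knave.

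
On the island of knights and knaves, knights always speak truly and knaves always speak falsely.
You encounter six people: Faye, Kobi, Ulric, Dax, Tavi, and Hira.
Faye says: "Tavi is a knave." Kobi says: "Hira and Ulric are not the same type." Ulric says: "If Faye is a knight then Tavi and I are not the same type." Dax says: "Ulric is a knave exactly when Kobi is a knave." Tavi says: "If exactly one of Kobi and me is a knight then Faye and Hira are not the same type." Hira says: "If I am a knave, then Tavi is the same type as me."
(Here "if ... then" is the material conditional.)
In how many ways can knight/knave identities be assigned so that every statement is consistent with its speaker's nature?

Consistent assignments:
  Faye=knight, Kobi=knight, Ulric=knave, Dax=knave, Tavi=knave, Hira=knight
  Faye=knave, Kobi=knight, Ulric=knight, Dax=knight, Tavi=knight, Hira=knave
  Faye=knave, Kobi=knave, Ulric=knight, Dax=knave, Tavi=knight, Hira=knight

3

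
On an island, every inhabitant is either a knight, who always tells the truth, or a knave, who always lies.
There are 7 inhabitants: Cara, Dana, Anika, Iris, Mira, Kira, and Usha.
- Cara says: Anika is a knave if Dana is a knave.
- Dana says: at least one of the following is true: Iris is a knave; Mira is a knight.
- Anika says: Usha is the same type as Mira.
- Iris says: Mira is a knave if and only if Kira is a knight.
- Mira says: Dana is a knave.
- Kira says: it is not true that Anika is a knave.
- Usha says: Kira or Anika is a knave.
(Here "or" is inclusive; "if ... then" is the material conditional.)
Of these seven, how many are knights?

The unique consistent assignment is Cara=knight, Dana=knight, Anika=knave, Iris=knave, Mira=knave, Kira=knave, Usha=knight.
That has 3 knights.

3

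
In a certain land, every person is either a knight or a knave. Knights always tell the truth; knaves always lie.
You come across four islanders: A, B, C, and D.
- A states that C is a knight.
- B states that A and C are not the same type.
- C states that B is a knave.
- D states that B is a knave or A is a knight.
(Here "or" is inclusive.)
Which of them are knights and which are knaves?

Suppose A is a knave. Then A's statement "C is a knight" would have to be false. Checking the 8 ways to assign the others, none is consistent with every speaker.
(For instance, with B=knave, C=knight, D=knight, A's claim "C is a knight" comes out true where it would need to be false.)
So A must be a knight, making "C is a knight" true. Taking A=knight, B=knave, C=knight, D=knight, each remaining statement checks out:
  B (knave): "A and C are not the same type" — false. ✓
  C (knight): "B is a knave" — true. ✓
  D (knight): "B is a knave or A is a knight" — true. ✓
This is the unique consistent assignment.

A is a knight, B is a knave, C is a knight, and D is a knight.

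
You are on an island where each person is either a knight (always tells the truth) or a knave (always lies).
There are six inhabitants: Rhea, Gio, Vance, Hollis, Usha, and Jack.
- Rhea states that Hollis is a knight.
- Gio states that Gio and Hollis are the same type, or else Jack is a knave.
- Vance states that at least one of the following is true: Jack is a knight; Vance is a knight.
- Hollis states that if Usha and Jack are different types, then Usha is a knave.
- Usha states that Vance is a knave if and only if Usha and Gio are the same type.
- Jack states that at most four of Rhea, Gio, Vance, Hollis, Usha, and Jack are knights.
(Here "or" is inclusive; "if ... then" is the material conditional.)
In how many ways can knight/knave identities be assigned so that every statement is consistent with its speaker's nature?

Consistent assignments:
  Rhea=knight, Gio=knave, Vance=knight, Hollis=knight, Usha=knave, Jack=knight

1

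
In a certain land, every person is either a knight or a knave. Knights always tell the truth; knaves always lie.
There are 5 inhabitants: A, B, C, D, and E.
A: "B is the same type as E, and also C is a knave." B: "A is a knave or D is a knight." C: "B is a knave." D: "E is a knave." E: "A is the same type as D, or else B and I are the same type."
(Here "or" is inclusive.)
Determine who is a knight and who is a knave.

Suppose A is a knight. Then A's statement "B is the same type as E, and also C is a knave" would have to be true. Checking the 16 ways to assign the others, none is consistent with every speaker.
(For instance, with B=knight, C=knave, D=knight, E=knave, A's claim "B is the same type as E, and also C is a knave" comes out false where it would need to be true.)
So A must be a knave, making "B is the same type as E, and also C is a knave" false. Taking A=knave, B=knight, C=knave, D=knight, E=knave, each remaining statement checks out:
  B (knight): "A is a knave or D is a knight" — true. ✓
  C (knave): "B is a knave" — false. ✓
  D (knight): "E is a knave" — true. ✓
  E (knave): "A is the same type as D, or else B and I are the same type" — false. ✓
This is the unique consistent assignment.

A is a knave, B is a knight, C is a knave, D is a knight, and E is a knave.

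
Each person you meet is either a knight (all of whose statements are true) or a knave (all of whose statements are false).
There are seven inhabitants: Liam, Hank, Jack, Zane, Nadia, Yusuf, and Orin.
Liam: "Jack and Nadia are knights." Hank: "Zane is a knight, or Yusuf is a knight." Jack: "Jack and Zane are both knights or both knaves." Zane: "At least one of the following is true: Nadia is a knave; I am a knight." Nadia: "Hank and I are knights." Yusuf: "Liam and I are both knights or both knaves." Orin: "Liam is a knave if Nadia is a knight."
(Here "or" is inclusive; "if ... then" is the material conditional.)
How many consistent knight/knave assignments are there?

Consistent assignments:
  Liam=knight, Hank=knight, Jack=knight, Zane=knight, Nadia=knight, Yusuf=knight, Orin=knave
  Liam=knight, Hank=knight, Jack=knight, Zane=knight, Nadia=knight, Yusuf=knave, Orin=knave

2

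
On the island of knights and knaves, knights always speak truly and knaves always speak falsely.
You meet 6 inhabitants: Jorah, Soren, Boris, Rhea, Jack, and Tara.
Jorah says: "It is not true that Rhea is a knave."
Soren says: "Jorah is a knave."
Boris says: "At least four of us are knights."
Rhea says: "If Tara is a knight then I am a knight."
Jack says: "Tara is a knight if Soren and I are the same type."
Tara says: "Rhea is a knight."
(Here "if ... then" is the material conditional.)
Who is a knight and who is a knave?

Jorah is a knight, and the claim "it is not true that Rhea is a knave" is indeed true.
Soren is a knave, so "Jorah is a knave" must be False — and it is.
Boris (knight): "at least four of us are knights" — true. ✓
Rhea is a knight; "if Tara is a knight then I am a knight" is true, as required.
Since Jack is a knight, "Tara is a knight if Soren and I are the same type" needs to be true, which holds.
Tara is a knight; "Rhea is a knight" is true, as required.

Jorah is a knight, Soren is a knave, Boris is a knight, Rhea is a knight, Jack is a knight, and Tara is a knight.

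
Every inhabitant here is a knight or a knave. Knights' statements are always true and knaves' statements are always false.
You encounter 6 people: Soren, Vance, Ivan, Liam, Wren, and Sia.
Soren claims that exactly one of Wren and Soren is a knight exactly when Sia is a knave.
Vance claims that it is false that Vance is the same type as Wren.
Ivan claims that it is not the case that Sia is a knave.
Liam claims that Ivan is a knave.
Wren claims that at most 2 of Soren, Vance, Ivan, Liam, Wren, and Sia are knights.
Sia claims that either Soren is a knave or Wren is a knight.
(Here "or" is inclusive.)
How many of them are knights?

3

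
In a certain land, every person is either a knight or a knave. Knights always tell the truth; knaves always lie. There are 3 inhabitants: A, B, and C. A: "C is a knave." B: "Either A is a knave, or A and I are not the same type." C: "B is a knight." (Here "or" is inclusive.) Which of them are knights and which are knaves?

A is a knave, B is a knight, and C is a knight.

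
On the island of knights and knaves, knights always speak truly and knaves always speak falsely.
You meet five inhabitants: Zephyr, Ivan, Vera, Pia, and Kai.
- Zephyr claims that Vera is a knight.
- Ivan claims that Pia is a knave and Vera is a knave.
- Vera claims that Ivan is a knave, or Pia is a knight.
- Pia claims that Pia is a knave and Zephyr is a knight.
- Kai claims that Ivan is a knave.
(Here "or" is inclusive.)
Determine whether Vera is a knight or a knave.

Vera is a knave.

Consistent assignments: {Zephyr=knave, Ivan=knight, Vera=knave, Pia=knave, Kai=knave}
In every consistent assignment, Vera is a knave.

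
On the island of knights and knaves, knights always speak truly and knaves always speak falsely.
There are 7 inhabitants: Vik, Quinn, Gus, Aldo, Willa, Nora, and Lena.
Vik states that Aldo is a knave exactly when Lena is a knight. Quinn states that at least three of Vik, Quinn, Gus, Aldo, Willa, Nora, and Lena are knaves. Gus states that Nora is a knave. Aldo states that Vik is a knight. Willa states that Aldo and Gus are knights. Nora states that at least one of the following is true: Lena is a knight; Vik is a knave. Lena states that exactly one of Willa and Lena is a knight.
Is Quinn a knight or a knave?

Quinn is a knight.

Consistent assignments: {Vik=knave, Quinn=knight, Gus=knave, Aldo=knave, Willa=knave, Nora=knight, Lena=knave}
In every consistent assignment, Quinn is a knight.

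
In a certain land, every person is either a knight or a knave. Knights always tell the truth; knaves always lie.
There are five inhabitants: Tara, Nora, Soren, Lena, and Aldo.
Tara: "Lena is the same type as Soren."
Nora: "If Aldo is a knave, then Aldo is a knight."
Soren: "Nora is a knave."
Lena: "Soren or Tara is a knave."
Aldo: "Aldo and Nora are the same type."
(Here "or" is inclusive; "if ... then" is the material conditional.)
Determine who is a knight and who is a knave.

Tara is a knave, Nora is a knight, Soren is a knave, Lena is a knight, and Aldo is a knight.

Suppose Tara is a knight. Then Tara's statement "Lena is the same type as Soren" would have to be true. Checking the 16 ways to assign the others, none is consistent with every speaker.
(For instance, with Nora=knight, Soren=knave, Lena=knight, Aldo=knight, Tara's claim "Lena is the same type as Soren" comes out false where it would need to be true.)
So Tara must be a knave, making "Lena is the same type as Soren" false. Taking Tara=knave, Nora=knight, Soren=knave, Lena=knight, Aldo=knight, each remaining statement checks out:
  Nora (knight): "if Aldo is a knave, then Aldo is a knight" — true. ✓
  Soren (knave): "Nora is a knave" — false. ✓
  Lena (knight): "Soren or Tara is a knave" — true. ✓
  Aldo (knight): "Aldo and Nora are the same type" — true. ✓
This is the unique consistent assignment.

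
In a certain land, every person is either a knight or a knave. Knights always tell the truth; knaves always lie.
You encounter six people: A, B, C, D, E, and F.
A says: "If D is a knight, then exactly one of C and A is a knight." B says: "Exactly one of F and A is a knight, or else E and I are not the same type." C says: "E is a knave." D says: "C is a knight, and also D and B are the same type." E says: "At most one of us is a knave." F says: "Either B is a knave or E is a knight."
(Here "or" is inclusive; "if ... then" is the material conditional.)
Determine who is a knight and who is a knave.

Knights: A, B, and C. Knaves: D, E, and F.

A is a knight, and the claim "if D is a knight, then exactly one of C and A is a knight" is indeed true.
B (knight): "exactly one of F and A is a knight, or else E and I are not the same type" — true. ✓
As a knight, C's statement "E is a knave" should be true; it is.
As a knave, D's statement "C is a knight, and also D and B are the same type" should be False; it is.
Since E is a knave, "at most one of us is a knave" needs to be False, which holds.
Since F is a knave, "either B is a knave or E is a knight" needs to be False, which holds.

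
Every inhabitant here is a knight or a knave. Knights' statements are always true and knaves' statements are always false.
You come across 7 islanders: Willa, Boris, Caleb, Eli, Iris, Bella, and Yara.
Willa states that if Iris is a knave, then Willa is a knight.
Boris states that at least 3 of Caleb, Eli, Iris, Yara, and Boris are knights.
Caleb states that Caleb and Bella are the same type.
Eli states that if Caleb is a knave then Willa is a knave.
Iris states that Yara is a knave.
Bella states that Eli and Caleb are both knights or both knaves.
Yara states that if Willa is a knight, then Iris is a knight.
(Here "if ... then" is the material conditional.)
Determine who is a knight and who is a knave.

Willa is a knave; "if Iris is a knave, then Willa is a knight" is False, as required.
Boris is a knight, so "at least 3 of Caleb, Eli, Iris, Yara, and Boris are knights" must be true — and it is.
As a knight, Caleb's statement "Caleb and Bella are the same type" should be true; it is.
Eli is a knight, and the claim "if Caleb is a knave then Willa is a knave" is indeed true.
Iris is a knave; "Yara is a knave" is False, as required.
Bella is a knight, so "Eli and Caleb are both knights or both knaves" must be true — and it is.
As a knight, Yara's statement "if Willa is a knight, then Iris is a knight" should be true; it is.

Willa is a knave, Boris is a knight, Caleb is a knight, Eli is a knight, Iris is a knave, Bella is a knight, and Yara is a knight.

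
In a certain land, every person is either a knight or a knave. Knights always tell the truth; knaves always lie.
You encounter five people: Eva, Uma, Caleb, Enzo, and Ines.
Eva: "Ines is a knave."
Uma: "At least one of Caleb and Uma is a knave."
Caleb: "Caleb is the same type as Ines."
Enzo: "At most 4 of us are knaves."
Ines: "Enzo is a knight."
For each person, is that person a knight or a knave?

Knights: Uma, Enzo, and Ines. Knaves: Eva and Caleb.

Eva is a knave, so "Ines is a knave" must be False — and it is.
Since Uma is a knight, "at least one of Caleb and Uma is a knave" needs to be True, which holds.
Caleb is a knave; "Caleb is the same type as Ines" is False, as required.
Enzo is a knight, and the claim "at most 4 of us are knaves" is indeed True.
As a knight, Ines's statement "Enzo is a knight" should be True; it is.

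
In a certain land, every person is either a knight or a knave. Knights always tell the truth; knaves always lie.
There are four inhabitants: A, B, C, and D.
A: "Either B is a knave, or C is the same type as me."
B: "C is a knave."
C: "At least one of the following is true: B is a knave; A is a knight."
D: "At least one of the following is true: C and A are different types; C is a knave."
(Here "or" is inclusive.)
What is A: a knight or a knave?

A is a knight.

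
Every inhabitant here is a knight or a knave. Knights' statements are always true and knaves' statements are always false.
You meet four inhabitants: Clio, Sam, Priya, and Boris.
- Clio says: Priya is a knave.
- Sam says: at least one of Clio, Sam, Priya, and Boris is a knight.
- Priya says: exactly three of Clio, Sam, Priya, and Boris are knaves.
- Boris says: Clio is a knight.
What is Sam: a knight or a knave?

Sam is a knight.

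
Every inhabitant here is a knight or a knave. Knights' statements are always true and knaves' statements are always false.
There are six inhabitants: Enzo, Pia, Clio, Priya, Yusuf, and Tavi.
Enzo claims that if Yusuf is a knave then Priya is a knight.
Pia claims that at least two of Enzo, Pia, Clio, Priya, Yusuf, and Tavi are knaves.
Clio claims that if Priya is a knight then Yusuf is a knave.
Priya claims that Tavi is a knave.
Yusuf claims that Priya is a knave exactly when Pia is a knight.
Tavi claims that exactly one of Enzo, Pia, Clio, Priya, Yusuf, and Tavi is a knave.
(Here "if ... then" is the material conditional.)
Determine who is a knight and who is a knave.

Enzo (knight): "if Yusuf is a knave then Priya is a knight" — true. ✓
Pia (knight): "at least two of Enzo, Pia, Clio, Priya, Yusuf, and Tavi are knaves" — true. ✓
Clio (knight): "if Priya is a knight then Yusuf is a knave" — true. ✓
Priya is a knight; "Tavi is a knave" is true, as required.
Yusuf is a knave; "Priya is a knave exactly when Pia is a knight" is false, as required.
Tavi is a knave, and the claim "exactly one of Enzo, Pia, Clio, Priya, Yusuf, and Tavi is a knave" is indeed false.

Enzo is a knight, Pia is a knight, Clio is a knight, Priya is a knight, Yusuf is a knave, and Tavi is a knave.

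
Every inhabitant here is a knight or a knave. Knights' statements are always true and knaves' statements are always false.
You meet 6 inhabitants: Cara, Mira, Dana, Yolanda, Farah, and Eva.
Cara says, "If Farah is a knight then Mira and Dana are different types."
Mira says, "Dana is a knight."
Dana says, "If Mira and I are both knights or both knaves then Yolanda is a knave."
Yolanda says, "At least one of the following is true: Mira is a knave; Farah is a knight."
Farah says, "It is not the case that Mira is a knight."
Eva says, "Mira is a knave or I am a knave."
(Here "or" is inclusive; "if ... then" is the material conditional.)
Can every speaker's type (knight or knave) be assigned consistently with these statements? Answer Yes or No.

Yes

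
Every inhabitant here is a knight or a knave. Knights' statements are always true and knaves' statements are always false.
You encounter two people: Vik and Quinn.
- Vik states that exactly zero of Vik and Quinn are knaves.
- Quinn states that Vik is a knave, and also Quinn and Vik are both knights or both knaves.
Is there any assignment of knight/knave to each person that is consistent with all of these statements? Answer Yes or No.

No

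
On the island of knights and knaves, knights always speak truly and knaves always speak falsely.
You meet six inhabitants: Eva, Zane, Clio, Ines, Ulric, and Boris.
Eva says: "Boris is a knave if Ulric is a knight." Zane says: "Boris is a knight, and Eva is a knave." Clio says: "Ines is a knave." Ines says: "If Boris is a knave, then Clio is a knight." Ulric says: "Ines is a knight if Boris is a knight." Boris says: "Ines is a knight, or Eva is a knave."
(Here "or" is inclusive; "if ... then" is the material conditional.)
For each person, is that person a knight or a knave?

Eva is a knave, and the claim "Boris is a knave if Ulric is a knight" is indeed False.
Zane is a knight, so "Boris is a knight, and Eva is a knave" must be true — and it is.
Clio is a knave, and the claim "Ines is a knave" is indeed False.
Ines is a knight, and the claim "if Boris is a knave, then Clio is a knight" is indeed true.
Ulric is a knight; "Ines is a knight if Boris is a knight" is true, as required.
Boris is a knight, so "Ines is a knight, or Eva is a knave" must be true — and it is.

Eva is a knave, Zane is a knight, Clio is a knave, Ines is a knight, Ulric is a knight, and Boris is a knight.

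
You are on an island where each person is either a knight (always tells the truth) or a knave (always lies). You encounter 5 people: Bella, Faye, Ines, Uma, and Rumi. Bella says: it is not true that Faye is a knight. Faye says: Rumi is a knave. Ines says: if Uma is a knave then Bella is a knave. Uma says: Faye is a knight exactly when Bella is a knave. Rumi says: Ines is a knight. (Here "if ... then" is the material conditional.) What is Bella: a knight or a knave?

Bella is a knight.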